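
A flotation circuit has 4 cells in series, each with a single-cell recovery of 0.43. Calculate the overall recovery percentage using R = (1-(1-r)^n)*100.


Complement of single-cell recovery:
1 - r = 1 - 0.43 = 0.57
Raise to power n:
(1 - r)^4 = 0.57^4 = 0.10556001
Overall recovery:
R = (1 - 0.10556001) * 100
= 89.444%

89.444%


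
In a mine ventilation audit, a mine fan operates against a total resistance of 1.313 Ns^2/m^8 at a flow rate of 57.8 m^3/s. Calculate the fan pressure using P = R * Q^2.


Compute Q^2:
Q^2 = 57.8^2 = 3340.84
Compute pressure:
P = R * Q^2 = 1.313 * 3340.84
= 4386.5229 Pa

4386.5229 Pa


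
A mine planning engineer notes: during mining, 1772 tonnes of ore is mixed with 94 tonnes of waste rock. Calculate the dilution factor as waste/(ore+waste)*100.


Total material = ore + waste
= 1772 + 94 = 1866 tonnes
Dilution = waste / total * 100
= 94 / 1866 * 100
= 0.05037513398 * 100
= 5.0375%

5.0375%


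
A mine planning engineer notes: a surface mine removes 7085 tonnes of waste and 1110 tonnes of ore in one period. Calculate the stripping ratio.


Stripping ratio = waste tonnage / ore tonnage
= 7085 / 1110
= 6.3829

6.3829


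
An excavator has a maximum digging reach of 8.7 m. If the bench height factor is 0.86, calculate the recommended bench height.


Bench height = reach * factor
= 8.7 * 0.86
= 7.482 m

7.482 m


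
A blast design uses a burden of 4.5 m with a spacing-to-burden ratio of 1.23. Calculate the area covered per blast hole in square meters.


24.9075 m^2

First, find the spacing:
Spacing = burden * ratio = 4.5 * 1.23
= 5.535 m
Then, calculate the area:
Area = burden * spacing = 4.5 * 5.535
= 24.9075 m^2


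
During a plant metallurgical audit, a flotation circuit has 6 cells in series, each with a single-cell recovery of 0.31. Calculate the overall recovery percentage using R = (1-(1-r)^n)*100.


Complement of single-cell recovery:
1 - r = 1 - 0.31 = 0.69
Raise to power n:
(1 - r)^6 = 0.69^6 = 0.1079181631
Overall recovery:
R = (1 - 0.1079181631) * 100
= 89.2082%

89.2082%


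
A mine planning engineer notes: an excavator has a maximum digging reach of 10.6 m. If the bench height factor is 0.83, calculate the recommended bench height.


Bench height = reach * factor
= 10.6 * 0.83
= 8.798 m

8.798 m


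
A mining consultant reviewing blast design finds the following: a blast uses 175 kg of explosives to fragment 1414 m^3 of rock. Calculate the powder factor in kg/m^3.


0.1238 kg/m^3

Powder factor = explosive mass / rock volume
= 175 / 1414
= 0.1238 kg/m^3


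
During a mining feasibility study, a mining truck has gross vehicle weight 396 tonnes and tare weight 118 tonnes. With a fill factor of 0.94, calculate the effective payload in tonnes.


261.32 tonnes

Maximum payload = gross - tare
= 396 - 118 = 278 tonnes
Effective payload = max payload * fill factor
= 278 * 0.94
= 261.32 tonnes


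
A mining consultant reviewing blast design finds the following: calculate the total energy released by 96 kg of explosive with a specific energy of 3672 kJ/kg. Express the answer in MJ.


Energy = mass * specific_energy / 1000
= 96 * 3672 / 1000
= 352512 / 1000
= 352.512 MJ

352.512 MJ


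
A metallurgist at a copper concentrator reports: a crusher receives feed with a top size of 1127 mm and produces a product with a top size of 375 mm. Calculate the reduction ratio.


3.0053

Reduction ratio = feed size / product size
= 1127 / 375
= 3.0053


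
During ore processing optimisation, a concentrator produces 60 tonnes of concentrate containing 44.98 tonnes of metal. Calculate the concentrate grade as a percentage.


74.9667%

Grade = (metal in concentrate / concentrate mass) * 100
= (44.98 / 60) * 100
= 0.7496666667 * 100
= 74.9667%


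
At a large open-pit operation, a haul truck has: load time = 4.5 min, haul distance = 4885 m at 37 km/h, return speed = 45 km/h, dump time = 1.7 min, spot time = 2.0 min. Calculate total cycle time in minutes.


Convert haul speed to m/min: 37 * 1000/60 = 616.6666667 m/min
Haul time = 4885 / 616.6666667 = 7.921621622 min
Convert return speed to m/min: 45 * 1000/60 = 750 m/min
Return time = 4885 / 750 = 6.513333333 min
Total cycle time:
= 4.5 + 7.921621622 + 1.7 + 6.513333333 + 2.0
= 22.635 min

22.635 min


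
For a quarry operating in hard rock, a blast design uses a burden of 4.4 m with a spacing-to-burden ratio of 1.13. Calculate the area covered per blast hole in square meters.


First, find the spacing:
Spacing = burden * ratio = 4.4 * 1.13
= 4.972 m
Then, calculate the area:
Area = burden * spacing = 4.4 * 4.972
= 21.8768 m^2

21.8768 m^2


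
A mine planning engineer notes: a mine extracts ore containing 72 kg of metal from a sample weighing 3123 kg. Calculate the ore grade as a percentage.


2.3055%

Ore grade = (metal mass / ore mass) * 100
= (72 / 3123) * 100
= 0.02305475504 * 100
= 2.3055%


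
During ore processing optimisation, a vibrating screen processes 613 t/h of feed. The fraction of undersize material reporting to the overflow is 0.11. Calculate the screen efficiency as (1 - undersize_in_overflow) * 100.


Screen efficiency = (1 - fraction of undersize in overflow) * 100
= (1 - 0.11) * 100
= 0.89 * 100
= 89.0%

89.0%


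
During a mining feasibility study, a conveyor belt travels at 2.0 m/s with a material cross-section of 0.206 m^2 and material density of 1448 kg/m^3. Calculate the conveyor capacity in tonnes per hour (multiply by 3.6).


2147.6736 t/h

Volumetric flow = speed * area
= 2.0 * 0.206 = 0.412 m^3/s
Mass flow = volumetric * density
= 0.412 * 1448 = 596.576 kg/s
Convert to t/h: multiply by 3.6
Capacity = 596.576 * 3.6
= 2147.6736 t/h


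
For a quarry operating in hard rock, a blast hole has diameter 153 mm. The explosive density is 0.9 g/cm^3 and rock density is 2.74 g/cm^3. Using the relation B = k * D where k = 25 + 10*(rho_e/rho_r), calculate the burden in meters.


4.3276 m

First, compute k:
rho_e / rho_r = 0.9 / 2.74 = 0.3284671533
k = 25 + 10 * 0.3284671533 = 28.28467153
Then, compute burden:
B = k * D / 1000 = 28.28467153 * 153 / 1000
= 4327.554745 / 1000
= 4.3276 m


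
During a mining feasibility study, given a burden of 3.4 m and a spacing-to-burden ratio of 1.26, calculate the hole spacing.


Spacing = burden * ratio
= 3.4 * 1.26
= 4.284 m

4.284 m


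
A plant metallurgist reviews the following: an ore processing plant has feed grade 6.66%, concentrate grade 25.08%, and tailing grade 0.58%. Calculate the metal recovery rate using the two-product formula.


93.4525%

Using the two-product formula:
R = 100 * c * (f - t) / (f * (c - t))
Numerator = 100 * 25.08 * (6.66 - 0.58)
= 100 * 25.08 * 6.08
= 15248.64
Denominator = 6.66 * (25.08 - 0.58)
= 6.66 * 24.5
= 163.17
R = 15248.64 / 163.17
= 93.4525%


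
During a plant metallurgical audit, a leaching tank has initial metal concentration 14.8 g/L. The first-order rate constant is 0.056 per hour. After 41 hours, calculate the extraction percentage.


Compute the exponent:
-k * t = -0.056 * 41 = -2.296
Remaining concentration:
C = 14.8 * exp(-2.296)
= 14.8 * 0.1006606822
= 1.489778097 g/L
Extracted = 14.8 - 1.489778097 = 13.3102219 g/L
Extraction % = 13.3102219 / 14.8 * 100
= 89.9339%

89.9339%


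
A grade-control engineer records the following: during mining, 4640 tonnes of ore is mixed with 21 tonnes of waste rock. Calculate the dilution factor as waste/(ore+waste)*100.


Total material = ore + waste
= 4640 + 21 = 4661 tonnes
Dilution = waste / total * 100
= 21 / 4661 * 100
= 0.004505470929 * 100
= 0.4505%

0.4505%


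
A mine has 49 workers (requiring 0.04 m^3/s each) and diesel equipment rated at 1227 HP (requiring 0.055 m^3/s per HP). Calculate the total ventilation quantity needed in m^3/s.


Airflow for workers:
Q_people = 49 * 0.04 = 1.96 m^3/s
Airflow for diesel equipment:
Q_diesel = 1227 * 0.055 = 67.485 m^3/s
Total ventilation:
Q_total = 1.96 + 67.485
= 69.445 m^3/s

69.445 m^3/s


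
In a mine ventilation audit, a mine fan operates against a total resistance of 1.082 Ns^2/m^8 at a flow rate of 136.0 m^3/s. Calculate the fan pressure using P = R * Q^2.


Compute Q^2:
Q^2 = 136.0^2 = 18496.0
Compute pressure:
P = R * Q^2 = 1.082 * 18496.0
= 20012.672 Pa

20012.672 Pa


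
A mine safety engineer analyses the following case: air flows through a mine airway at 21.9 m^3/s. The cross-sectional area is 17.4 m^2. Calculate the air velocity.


Velocity = flow rate / cross-sectional area
= 21.9 / 17.4
= 1.2586 m/s

1.2586 m/s


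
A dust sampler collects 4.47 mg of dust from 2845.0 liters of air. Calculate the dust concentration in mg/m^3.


Convert liters to m^3: 1 m^3 = 1000 L
Concentration = mass / volume * 1000
= 4.47 / 2845.0 * 1000
= 0.001571177504 * 1000
= 1.5712 mg/m^3

1.5712 mg/m^3


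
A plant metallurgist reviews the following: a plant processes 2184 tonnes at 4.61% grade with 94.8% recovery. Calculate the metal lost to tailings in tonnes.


Total metal in feed:
= 2184 * 4.61 / 100 = 100.6824 tonnes
Metal recovered:
= 100.6824 * 94.8 / 100 = 95.4469152 tonnes
Metal lost to tailings:
= 100.6824 - 95.4469152
= 5.2355 tonnes

5.2355 tonnes


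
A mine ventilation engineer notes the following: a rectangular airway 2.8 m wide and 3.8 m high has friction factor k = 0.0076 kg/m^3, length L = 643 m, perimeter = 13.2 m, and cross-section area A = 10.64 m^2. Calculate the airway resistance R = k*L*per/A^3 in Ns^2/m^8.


Compute the numerator:
k * L * per = 0.0076 * 643 * 13.2
= 64.50576
Compute the denominator:
A^3 = 10.64^3 = 1204.550144
Resistance:
R = 64.50576 / 1204.550144
= 0.0536 Ns^2/m^8

0.0536 Ns^2/m^8


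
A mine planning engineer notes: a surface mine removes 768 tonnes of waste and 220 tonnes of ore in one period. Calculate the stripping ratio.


3.4909

Stripping ratio = waste tonnage / ore tonnage
= 768 / 220
= 3.4909


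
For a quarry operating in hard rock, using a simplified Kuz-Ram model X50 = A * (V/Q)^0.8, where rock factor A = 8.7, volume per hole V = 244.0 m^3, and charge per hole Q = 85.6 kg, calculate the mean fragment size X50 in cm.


20.1119 cm

Compute V/Q:
V/Q = 244.0 / 85.6 = 2.85046729
Raise to the power 0.8:
(V/Q)^0.8 = 2.85046729^0.8 = 2.311707326
Multiply by A:
X50 = 8.7 * 2.311707326
= 20.1119 cm


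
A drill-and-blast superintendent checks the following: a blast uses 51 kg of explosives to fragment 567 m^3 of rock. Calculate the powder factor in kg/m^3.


Powder factor = explosive mass / rock volume
= 51 / 567
= 0.0899 kg/m^3

0.0899 kg/m^3


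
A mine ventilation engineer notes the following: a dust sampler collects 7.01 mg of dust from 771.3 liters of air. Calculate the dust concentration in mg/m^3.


Convert liters to m^3: 1 m^3 = 1000 L
Concentration = mass / volume * 1000
= 7.01 / 771.3 * 1000
= 0.009088551796 * 1000
= 9.0886 mg/m^3

9.0886 mg/m^3


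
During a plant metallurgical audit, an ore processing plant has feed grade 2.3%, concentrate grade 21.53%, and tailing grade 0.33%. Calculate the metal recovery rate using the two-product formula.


Using the two-product formula:
R = 100 * c * (f - t) / (f * (c - t))
Numerator = 100 * 21.53 * (2.3 - 0.33)
= 100 * 21.53 * 1.97
= 4241.41
Denominator = 2.3 * (21.53 - 0.33)
= 2.3 * 21.2
= 48.76
R = 4241.41 / 48.76
= 86.9854%

86.9854%


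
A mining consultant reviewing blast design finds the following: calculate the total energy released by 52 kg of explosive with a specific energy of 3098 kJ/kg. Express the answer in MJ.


161.096 MJ

Energy = mass * specific_energy / 1000
= 52 * 3098 / 1000
= 161096 / 1000
= 161.096 MJ


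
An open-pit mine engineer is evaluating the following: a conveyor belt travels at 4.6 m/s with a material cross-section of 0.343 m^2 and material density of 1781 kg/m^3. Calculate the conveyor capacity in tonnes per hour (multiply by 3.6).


Volumetric flow = speed * area
= 4.6 * 0.343 = 1.5778 m^3/s
Mass flow = volumetric * density
= 1.5778 * 1781 = 2810.0618 kg/s
Convert to t/h: multiply by 3.6
Capacity = 2810.0618 * 3.6
= 10116.2225 t/h

10116.2225 t/h


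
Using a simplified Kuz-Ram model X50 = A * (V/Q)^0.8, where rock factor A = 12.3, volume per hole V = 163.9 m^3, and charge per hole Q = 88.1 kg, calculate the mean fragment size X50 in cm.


Compute V/Q:
V/Q = 163.9 / 88.1 = 1.860385925
Raise to the power 0.8:
(V/Q)^0.8 = 1.860385925^0.8 = 1.643169769
Multiply by A:
X50 = 12.3 * 1.643169769
= 20.211 cm

20.211 cm


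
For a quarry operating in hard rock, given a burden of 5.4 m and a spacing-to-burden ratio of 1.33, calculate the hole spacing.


7.182 m

Spacing = burden * ratio
= 5.4 * 1.33
= 7.182 m


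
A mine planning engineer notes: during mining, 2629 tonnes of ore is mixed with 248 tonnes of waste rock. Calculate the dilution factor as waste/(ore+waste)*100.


8.6201%

Total material = ore + waste
= 2629 + 248 = 2877 tonnes
Dilution = waste / total * 100
= 248 / 2877 * 100
= 0.08620090372 * 100
= 8.6201%


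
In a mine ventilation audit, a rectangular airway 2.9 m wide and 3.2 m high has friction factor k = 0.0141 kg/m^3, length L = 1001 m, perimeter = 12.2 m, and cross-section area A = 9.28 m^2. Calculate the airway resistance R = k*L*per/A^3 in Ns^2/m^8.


Compute the numerator:
k * L * per = 0.0141 * 1001 * 12.2
= 172.19202
Compute the denominator:
A^3 = 9.28^3 = 799.178752
Resistance:
R = 172.19202 / 799.178752
= 0.2155 Ns^2/m^8

0.2155 Ns^2/m^8


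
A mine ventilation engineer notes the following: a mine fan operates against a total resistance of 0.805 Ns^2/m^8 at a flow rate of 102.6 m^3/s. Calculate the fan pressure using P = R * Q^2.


Compute Q^2:
Q^2 = 102.6^2 = 10526.76
Compute pressure:
P = R * Q^2 = 0.805 * 10526.76
= 8474.0418 Pa

8474.0418 Pa


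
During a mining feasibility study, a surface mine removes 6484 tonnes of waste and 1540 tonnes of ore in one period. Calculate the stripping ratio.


4.2104

Stripping ratio = waste tonnage / ore tonnage
= 6484 / 1540
= 4.2104


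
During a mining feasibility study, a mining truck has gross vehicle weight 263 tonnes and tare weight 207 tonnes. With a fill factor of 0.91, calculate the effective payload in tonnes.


Maximum payload = gross - tare
= 263 - 207 = 56 tonnes
Effective payload = max payload * fill factor
= 56 * 0.91
= 50.96 tonnes

50.96 tonnes


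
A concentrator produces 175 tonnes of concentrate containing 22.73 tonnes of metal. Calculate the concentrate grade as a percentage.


12.9886%

Grade = (metal in concentrate / concentrate mass) * 100
= (22.73 / 175) * 100
= 0.1298857143 * 100
= 12.9886%


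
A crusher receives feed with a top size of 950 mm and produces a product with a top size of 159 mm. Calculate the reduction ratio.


Reduction ratio = feed size / product size
= 950 / 159
= 5.9748

5.9748


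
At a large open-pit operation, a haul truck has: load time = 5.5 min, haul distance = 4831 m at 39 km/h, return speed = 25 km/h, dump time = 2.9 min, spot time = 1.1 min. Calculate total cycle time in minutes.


Convert haul speed to m/min: 39 * 1000/60 = 650 m/min
Haul time = 4831 / 650 = 7.432307692 min
Convert return speed to m/min: 25 * 1000/60 = 416.6666667 m/min
Return time = 4831 / 416.6666667 = 11.5944 min
Total cycle time:
= 5.5 + 7.432307692 + 2.9 + 11.5944 + 1.1
= 28.5267 min

28.5267 min


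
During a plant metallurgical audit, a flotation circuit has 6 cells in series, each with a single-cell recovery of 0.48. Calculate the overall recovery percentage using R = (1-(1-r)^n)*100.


Complement of single-cell recovery:
1 - r = 1 - 0.48 = 0.52
Raise to power n:
(1 - r)^6 = 0.52^6 = 0.01977060966
Overall recovery:
R = (1 - 0.01977060966) * 100
= 98.0229%

98.0229%


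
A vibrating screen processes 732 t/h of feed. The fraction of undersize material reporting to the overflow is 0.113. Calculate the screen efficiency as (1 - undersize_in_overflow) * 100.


88.7%

Screen efficiency = (1 - fraction of undersize in overflow) * 100
= (1 - 0.113) * 100
= 0.887 * 100
= 88.7%


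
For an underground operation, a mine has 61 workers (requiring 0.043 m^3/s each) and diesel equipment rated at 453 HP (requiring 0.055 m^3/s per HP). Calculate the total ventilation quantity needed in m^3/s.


Airflow for workers:
Q_people = 61 * 0.043 = 2.623 m^3/s
Airflow for diesel equipment:
Q_diesel = 453 * 0.055 = 24.915 m^3/s
Total ventilation:
Q_total = 2.623 + 24.915
= 27.538 m^3/s

27.538 m^3/s


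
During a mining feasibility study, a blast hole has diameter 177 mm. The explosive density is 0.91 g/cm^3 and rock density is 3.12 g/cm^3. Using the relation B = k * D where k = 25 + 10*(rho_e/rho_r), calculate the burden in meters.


4.9413 m

First, compute k:
rho_e / rho_r = 0.91 / 3.12 = 0.2916666667
k = 25 + 10 * 0.2916666667 = 27.91666667
Then, compute burden:
B = k * D / 1000 = 27.91666667 * 177 / 1000
= 4941.25 / 1000
= 4.9413 m


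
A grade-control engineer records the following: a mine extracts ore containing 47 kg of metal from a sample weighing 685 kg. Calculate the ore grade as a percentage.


6.8613%

Ore grade = (metal mass / ore mass) * 100
= (47 / 685) * 100
= 0.06861313869 * 100
= 6.8613%


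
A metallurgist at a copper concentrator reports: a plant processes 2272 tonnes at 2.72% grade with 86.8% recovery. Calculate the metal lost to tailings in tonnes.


Total metal in feed:
= 2272 * 2.72 / 100 = 61.7984 tonnes
Metal recovered:
= 61.7984 * 86.8 / 100 = 53.6410112 tonnes
Metal lost to tailings:
= 61.7984 - 53.6410112
= 8.1574 tonnes

8.1574 tonnes


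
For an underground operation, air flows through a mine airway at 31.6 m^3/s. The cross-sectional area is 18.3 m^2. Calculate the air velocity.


1.7268 m/s

Velocity = flow rate / cross-sectional area
= 31.6 / 18.3
= 1.7268 m/s


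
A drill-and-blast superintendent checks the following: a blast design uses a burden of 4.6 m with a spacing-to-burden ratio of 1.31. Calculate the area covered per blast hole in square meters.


27.7196 m^2

First, find the spacing:
Spacing = burden * ratio = 4.6 * 1.31
= 6.026 m
Then, calculate the area:
Area = burden * spacing = 4.6 * 6.026
= 27.7196 m^2


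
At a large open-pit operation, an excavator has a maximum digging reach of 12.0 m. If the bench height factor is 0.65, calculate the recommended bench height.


Bench height = reach * factor
= 12.0 * 0.65
= 7.8 m

7.8 m


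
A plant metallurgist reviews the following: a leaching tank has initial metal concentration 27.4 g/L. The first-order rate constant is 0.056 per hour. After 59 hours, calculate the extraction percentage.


96.3264%

Compute the exponent:
-k * t = -0.056 * 59 = -3.304
Remaining concentration:
C = 27.4 * exp(-3.304)
= 27.4 * 0.0367359294
= 1.006564466 g/L
Extracted = 27.4 - 1.006564466 = 26.39343553 g/L
Extraction % = 26.39343553 / 27.4 * 100
= 96.3264%


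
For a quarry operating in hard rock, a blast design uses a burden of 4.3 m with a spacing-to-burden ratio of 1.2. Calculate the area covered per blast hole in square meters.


First, find the spacing:
Spacing = burden * ratio = 4.3 * 1.2
= 5.16 m
Then, calculate the area:
Area = burden * spacing = 4.3 * 5.16
= 22.188 m^2

22.188 m^2


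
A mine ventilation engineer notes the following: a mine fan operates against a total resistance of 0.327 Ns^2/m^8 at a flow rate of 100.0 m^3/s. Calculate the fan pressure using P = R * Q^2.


Compute Q^2:
Q^2 = 100.0^2 = 10000.0
Compute pressure:
P = R * Q^2 = 0.327 * 10000.0
= 3270.0 Pa

3270.0 Pa


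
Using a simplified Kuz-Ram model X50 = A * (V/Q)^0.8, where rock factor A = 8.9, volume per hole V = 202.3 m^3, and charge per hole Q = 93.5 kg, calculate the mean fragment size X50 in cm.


Compute V/Q:
V/Q = 202.3 / 93.5 = 2.163636364
Raise to the power 0.8:
(V/Q)^0.8 = 2.163636364^0.8 = 1.854160896
Multiply by A:
X50 = 8.9 * 1.854160896
= 16.502 cm

16.502 cm


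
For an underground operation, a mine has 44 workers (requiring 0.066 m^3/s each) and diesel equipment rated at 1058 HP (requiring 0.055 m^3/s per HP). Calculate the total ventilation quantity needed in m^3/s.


61.094 m^3/s

Airflow for workers:
Q_people = 44 * 0.066 = 2.904 m^3/s
Airflow for diesel equipment:
Q_diesel = 1058 * 0.055 = 58.19 m^3/s
Total ventilation:
Q_total = 2.904 + 58.19
= 61.094 m^3/s


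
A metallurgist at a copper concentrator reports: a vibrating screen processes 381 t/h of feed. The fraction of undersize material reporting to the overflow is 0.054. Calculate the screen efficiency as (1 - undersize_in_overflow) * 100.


Screen efficiency = (1 - fraction of undersize in overflow) * 100
= (1 - 0.054) * 100
= 0.946 * 100
= 94.6%

94.6%


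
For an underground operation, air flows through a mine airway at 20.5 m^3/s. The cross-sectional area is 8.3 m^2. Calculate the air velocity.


2.4699 m/s

Velocity = flow rate / cross-sectional area
= 20.5 / 8.3
= 2.4699 m/s


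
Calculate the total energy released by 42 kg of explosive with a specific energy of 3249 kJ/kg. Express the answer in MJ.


Energy = mass * specific_energy / 1000
= 42 * 3249 / 1000
= 136458 / 1000
= 136.458 MJ

136.458 MJ


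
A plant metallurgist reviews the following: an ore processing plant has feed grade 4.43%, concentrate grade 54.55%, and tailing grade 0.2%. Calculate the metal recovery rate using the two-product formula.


95.8367%

Using the two-product formula:
R = 100 * c * (f - t) / (f * (c - t))
Numerator = 100 * 54.55 * (4.43 - 0.2)
= 100 * 54.55 * 4.23
= 23074.65
Denominator = 4.43 * (54.55 - 0.2)
= 4.43 * 54.35
= 240.7705
R = 23074.65 / 240.7705
= 95.8367%


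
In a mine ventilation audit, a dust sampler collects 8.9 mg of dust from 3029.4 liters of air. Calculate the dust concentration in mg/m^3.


2.9379 mg/m^3

Convert liters to m^3: 1 m^3 = 1000 L
Concentration = mass / volume * 1000
= 8.9 / 3029.4 * 1000
= 0.002937875487 * 1000
= 2.9379 mg/m^3


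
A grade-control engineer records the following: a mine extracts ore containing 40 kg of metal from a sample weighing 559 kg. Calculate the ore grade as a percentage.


Ore grade = (metal mass / ore mass) * 100
= (40 / 559) * 100
= 0.07155635063 * 100
= 7.1556%

7.1556%


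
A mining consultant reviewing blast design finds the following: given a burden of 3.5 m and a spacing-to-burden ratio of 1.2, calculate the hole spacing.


Spacing = burden * ratio
= 3.5 * 1.2
= 4.2 m

4.2 m


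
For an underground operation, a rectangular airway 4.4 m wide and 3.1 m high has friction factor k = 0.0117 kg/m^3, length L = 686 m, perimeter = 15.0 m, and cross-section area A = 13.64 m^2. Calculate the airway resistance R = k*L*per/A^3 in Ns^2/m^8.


Compute the numerator:
k * L * per = 0.0117 * 686 * 15.0
= 120.393
Compute the denominator:
A^3 = 13.64^3 = 2537.716544
Resistance:
R = 120.393 / 2537.716544
= 0.0474 Ns^2/m^8

0.0474 Ns^2/m^8


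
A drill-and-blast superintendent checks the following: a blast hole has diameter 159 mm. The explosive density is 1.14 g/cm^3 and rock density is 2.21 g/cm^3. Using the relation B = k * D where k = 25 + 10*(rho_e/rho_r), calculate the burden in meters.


4.7952 m

First, compute k:
rho_e / rho_r = 1.14 / 2.21 = 0.5158371041
k = 25 + 10 * 0.5158371041 = 30.15837104
Then, compute burden:
B = k * D / 1000 = 30.15837104 * 159 / 1000
= 4795.180995 / 1000
= 4.7952 m


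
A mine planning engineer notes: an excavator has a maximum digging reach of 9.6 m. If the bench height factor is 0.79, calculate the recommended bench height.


7.584 m

Bench height = reach * factor
= 9.6 * 0.79
= 7.584 m


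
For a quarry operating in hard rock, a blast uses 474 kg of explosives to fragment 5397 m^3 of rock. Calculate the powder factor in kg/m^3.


Powder factor = explosive mass / rock volume
= 474 / 5397
= 0.0878 kg/m^3

0.0878 kg/m^3


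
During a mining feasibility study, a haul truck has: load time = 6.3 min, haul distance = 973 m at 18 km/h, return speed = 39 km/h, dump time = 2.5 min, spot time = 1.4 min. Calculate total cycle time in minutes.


14.9403 min

Convert haul speed to m/min: 18 * 1000/60 = 300 m/min
Haul time = 973 / 300 = 3.243333333 min
Convert return speed to m/min: 39 * 1000/60 = 650 m/min
Return time = 973 / 650 = 1.496923077 min
Total cycle time:
= 6.3 + 3.243333333 + 2.5 + 1.496923077 + 1.4
= 14.9403 min


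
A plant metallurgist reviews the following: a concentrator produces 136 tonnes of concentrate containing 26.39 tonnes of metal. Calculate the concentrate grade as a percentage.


Grade = (metal in concentrate / concentrate mass) * 100
= (26.39 / 136) * 100
= 0.1940441176 * 100
= 19.4044%

19.4044%


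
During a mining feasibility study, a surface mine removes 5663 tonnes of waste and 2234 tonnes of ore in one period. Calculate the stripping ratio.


Stripping ratio = waste tonnage / ore tonnage
= 5663 / 2234
= 2.5349

2.5349


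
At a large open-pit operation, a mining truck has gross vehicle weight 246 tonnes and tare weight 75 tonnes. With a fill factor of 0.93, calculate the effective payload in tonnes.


159.03 tonnes

Maximum payload = gross - tare
= 246 - 75 = 171 tonnes
Effective payload = max payload * fill factor
= 171 * 0.93
= 159.03 tonnes


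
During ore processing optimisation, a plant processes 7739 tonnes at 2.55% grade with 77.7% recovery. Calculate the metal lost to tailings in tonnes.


44.0078 tonnes

Total metal in feed:
= 7739 * 2.55 / 100 = 197.3445 tonnes
Metal recovered:
= 197.3445 * 77.7 / 100 = 153.3366765 tonnes
Metal lost to tailings:
= 197.3445 - 153.3366765
= 44.0078 tonnes


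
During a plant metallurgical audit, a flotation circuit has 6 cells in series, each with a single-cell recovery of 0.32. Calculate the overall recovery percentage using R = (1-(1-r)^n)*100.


Complement of single-cell recovery:
1 - r = 1 - 0.32 = 0.68
Raise to power n:
(1 - r)^6 = 0.68^6 = 0.09886748262
Overall recovery:
R = (1 - 0.09886748262) * 100
= 90.1133%

90.1133%


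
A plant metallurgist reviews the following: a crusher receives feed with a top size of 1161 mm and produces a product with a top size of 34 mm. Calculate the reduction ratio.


34.1471

Reduction ratio = feed size / product size
= 1161 / 34
= 34.1471


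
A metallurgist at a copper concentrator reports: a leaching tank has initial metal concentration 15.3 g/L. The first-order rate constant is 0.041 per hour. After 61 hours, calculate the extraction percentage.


91.7997%

Compute the exponent:
-k * t = -0.041 * 61 = -2.501
Remaining concentration:
C = 15.3 * exp(-2.501)
= 15.3 * 0.08200295465
= 1.254645206 g/L
Extracted = 15.3 - 1.254645206 = 14.04535479 g/L
Extraction % = 14.04535479 / 15.3 * 100
= 91.7997%


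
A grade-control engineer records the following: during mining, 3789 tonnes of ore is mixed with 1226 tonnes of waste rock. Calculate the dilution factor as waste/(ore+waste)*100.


24.4467%

Total material = ore + waste
= 3789 + 1226 = 5015 tonnes
Dilution = waste / total * 100
= 1226 / 5015 * 100
= 0.2444666002 * 100
= 24.4467%


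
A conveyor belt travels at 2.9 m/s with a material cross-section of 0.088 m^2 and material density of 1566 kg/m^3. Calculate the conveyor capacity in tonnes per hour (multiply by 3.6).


Volumetric flow = speed * area
= 2.9 * 0.088 = 0.2552 m^3/s
Mass flow = volumetric * density
= 0.2552 * 1566 = 399.6432 kg/s
Convert to t/h: multiply by 3.6
Capacity = 399.6432 * 3.6
= 1438.7155 t/h

1438.7155 t/h


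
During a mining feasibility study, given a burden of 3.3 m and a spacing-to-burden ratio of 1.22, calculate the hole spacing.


Spacing = burden * ratio
= 3.3 * 1.22
= 4.026 m

4.026 m


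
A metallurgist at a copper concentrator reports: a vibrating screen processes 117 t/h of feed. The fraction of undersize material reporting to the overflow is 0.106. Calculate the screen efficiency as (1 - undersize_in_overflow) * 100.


Screen efficiency = (1 - fraction of undersize in overflow) * 100
= (1 - 0.106) * 100
= 0.894 * 100
= 89.4%

89.4%


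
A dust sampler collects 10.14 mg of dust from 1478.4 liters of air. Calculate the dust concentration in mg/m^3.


Convert liters to m^3: 1 m^3 = 1000 L
Concentration = mass / volume * 1000
= 10.14 / 1478.4 * 1000
= 0.006858766234 * 1000
= 6.8588 mg/m^3

6.8588 mg/m^3


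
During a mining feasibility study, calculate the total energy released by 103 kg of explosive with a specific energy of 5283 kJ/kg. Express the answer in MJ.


544.149 MJ

Energy = mass * specific_energy / 1000
= 103 * 5283 / 1000
= 544149 / 1000
= 544.149 MJ


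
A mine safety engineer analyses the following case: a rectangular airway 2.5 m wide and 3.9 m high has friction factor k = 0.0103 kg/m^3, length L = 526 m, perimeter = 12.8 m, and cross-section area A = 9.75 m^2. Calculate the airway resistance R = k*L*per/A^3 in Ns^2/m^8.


0.0748 Ns^2/m^8

Compute the numerator:
k * L * per = 0.0103 * 526 * 12.8
= 69.34784
Compute the denominator:
A^3 = 9.75^3 = 926.859375
Resistance:
R = 69.34784 / 926.859375
= 0.0748 Ns^2/m^8


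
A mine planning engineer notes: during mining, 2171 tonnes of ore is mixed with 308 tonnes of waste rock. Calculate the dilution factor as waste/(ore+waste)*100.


12.4244%

Total material = ore + waste
= 2171 + 308 = 2479 tonnes
Dilution = waste / total * 100
= 308 / 2479 * 100
= 0.1242436466 * 100
= 12.4244%


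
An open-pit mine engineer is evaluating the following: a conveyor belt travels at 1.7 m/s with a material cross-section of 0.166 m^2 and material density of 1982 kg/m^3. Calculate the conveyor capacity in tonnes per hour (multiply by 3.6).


2013.5534 t/h

Volumetric flow = speed * area
= 1.7 * 0.166 = 0.2822 m^3/s
Mass flow = volumetric * density
= 0.2822 * 1982 = 559.3204 kg/s
Convert to t/h: multiply by 3.6
Capacity = 559.3204 * 3.6
= 2013.5534 t/h


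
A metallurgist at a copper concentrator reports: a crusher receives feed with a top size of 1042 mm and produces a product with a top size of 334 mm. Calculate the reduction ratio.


Reduction ratio = feed size / product size
= 1042 / 334
= 3.1198

3.1198


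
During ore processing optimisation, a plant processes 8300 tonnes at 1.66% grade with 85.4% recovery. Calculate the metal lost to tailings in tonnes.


20.1159 tonnes

Total metal in feed:
= 8300 * 1.66 / 100 = 137.78 tonnes
Metal recovered:
= 137.78 * 85.4 / 100 = 117.66412 tonnes
Metal lost to tailings:
= 137.78 - 117.66412
= 20.1159 tonnes


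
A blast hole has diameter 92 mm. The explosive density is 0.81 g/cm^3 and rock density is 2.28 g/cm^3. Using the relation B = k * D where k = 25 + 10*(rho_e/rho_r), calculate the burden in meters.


First, compute k:
rho_e / rho_r = 0.81 / 2.28 = 0.3552631579
k = 25 + 10 * 0.3552631579 = 28.55263158
Then, compute burden:
B = k * D / 1000 = 28.55263158 * 92 / 1000
= 2626.842105 / 1000
= 2.6268 m

2.6268 m


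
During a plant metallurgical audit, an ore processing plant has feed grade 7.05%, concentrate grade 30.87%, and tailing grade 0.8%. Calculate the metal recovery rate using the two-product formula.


91.011%

Using the two-product formula:
R = 100 * c * (f - t) / (f * (c - t))
Numerator = 100 * 30.87 * (7.05 - 0.8)
= 100 * 30.87 * 6.25
= 19293.75
Denominator = 7.05 * (30.87 - 0.8)
= 7.05 * 30.07
= 211.9935
R = 19293.75 / 211.9935
= 91.011%


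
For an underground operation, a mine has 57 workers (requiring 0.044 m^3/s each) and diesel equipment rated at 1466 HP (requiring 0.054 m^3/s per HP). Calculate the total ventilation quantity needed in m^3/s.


81.672 m^3/s

Airflow for workers:
Q_people = 57 * 0.044 = 2.508 m^3/s
Airflow for diesel equipment:
Q_diesel = 1466 * 0.054 = 79.164 m^3/s
Total ventilation:
Q_total = 2.508 + 79.164
= 81.672 m^3/s


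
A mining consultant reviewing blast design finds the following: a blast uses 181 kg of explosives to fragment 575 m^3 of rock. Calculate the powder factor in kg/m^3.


Powder factor = explosive mass / rock volume
= 181 / 575
= 0.3148 kg/m^3

0.3148 kg/m^3


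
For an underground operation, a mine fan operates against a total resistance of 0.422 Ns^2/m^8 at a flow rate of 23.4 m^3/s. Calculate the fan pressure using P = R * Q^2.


231.0703 Pa

Compute Q^2:
Q^2 = 23.4^2 = 547.56
Compute pressure:
P = R * Q^2 = 0.422 * 547.56
= 231.0703 Pa


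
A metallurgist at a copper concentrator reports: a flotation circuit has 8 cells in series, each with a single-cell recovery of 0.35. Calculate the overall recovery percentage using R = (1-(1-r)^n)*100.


96.8136%

Complement of single-cell recovery:
1 - r = 1 - 0.35 = 0.65
Raise to power n:
(1 - r)^8 = 0.65^8 = 0.03186448129
Overall recovery:
R = (1 - 0.03186448129) * 100
= 96.8136%


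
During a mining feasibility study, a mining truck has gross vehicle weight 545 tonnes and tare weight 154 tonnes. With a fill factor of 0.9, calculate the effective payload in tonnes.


Maximum payload = gross - tare
= 545 - 154 = 391 tonnes
Effective payload = max payload * fill factor
= 391 * 0.9
= 351.9 tonnes

351.9 tonnes


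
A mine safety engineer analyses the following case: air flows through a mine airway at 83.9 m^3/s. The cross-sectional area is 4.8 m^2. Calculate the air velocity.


17.4792 m/s

Velocity = flow rate / cross-sectional area
= 83.9 / 4.8
= 17.4792 m/s


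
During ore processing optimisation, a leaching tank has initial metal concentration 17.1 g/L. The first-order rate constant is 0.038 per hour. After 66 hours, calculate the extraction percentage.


91.8569%

Compute the exponent:
-k * t = -0.038 * 66 = -2.508
Remaining concentration:
C = 17.1 * exp(-2.508)
= 17.1 * 0.08143093836
= 1.392469046 g/L
Extracted = 17.1 - 1.392469046 = 15.70753095 g/L
Extraction % = 15.70753095 / 17.1 * 100
= 91.8569%


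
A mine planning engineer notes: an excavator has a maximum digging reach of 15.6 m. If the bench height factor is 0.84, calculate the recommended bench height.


13.104 m

Bench height = reach * factor
= 15.6 * 0.84
= 13.104 m


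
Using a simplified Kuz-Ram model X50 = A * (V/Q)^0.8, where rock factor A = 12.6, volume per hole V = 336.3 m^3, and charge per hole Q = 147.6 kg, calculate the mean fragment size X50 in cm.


24.3491 cm

Compute V/Q:
V/Q = 336.3 / 147.6 = 2.278455285
Raise to the power 0.8:
(V/Q)^0.8 = 2.278455285^0.8 = 1.932468431
Multiply by A:
X50 = 12.6 * 1.932468431
= 24.3491 cm


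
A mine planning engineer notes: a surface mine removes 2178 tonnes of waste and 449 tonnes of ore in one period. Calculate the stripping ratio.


Stripping ratio = waste tonnage / ore tonnage
= 2178 / 449
= 4.8508

4.8508


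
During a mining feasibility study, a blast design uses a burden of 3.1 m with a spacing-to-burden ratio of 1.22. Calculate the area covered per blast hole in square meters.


First, find the spacing:
Spacing = burden * ratio = 3.1 * 1.22
= 3.782 m
Then, calculate the area:
Area = burden * spacing = 3.1 * 3.782
= 11.7242 m^2

11.7242 m^2


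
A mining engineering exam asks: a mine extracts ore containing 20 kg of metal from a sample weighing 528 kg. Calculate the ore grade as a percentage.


Ore grade = (metal mass / ore mass) * 100
= (20 / 528) * 100
= 0.03787878788 * 100
= 3.7879%

3.7879%


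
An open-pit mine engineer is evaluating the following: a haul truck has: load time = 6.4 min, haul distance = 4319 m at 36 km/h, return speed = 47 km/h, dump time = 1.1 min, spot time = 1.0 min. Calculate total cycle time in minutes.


Convert haul speed to m/min: 36 * 1000/60 = 600 m/min
Haul time = 4319 / 600 = 7.198333333 min
Convert return speed to m/min: 47 * 1000/60 = 783.3333333 m/min
Return time = 4319 / 783.3333333 = 5.513617021 min
Total cycle time:
= 6.4 + 7.198333333 + 1.1 + 5.513617021 + 1.0
= 21.212 min

21.212 min


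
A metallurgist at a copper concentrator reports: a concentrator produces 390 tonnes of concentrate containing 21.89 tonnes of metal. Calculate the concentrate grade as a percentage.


5.6128%

Grade = (metal in concentrate / concentrate mass) * 100
= (21.89 / 390) * 100
= 0.05612820513 * 100
= 5.6128%


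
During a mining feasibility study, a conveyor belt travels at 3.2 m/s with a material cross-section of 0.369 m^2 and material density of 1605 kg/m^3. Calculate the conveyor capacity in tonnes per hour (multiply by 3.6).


Volumetric flow = speed * area
= 3.2 * 0.369 = 1.1808 m^3/s
Mass flow = volumetric * density
= 1.1808 * 1605 = 1895.184 kg/s
Convert to t/h: multiply by 3.6
Capacity = 1895.184 * 3.6
= 6822.6624 t/h

6822.6624 t/h


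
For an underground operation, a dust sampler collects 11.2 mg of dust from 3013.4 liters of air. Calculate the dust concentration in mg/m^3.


3.7167 mg/m^3

Convert liters to m^3: 1 m^3 = 1000 L
Concentration = mass / volume * 1000
= 11.2 / 3013.4 * 1000
= 0.003716731931 * 1000
= 3.7167 mg/m^3


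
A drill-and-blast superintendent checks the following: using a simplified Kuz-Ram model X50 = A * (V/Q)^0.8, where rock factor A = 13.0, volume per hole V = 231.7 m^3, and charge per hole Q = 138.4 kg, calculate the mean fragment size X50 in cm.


Compute V/Q:
V/Q = 231.7 / 138.4 = 1.674132948
Raise to the power 0.8:
(V/Q)^0.8 = 1.674132948^0.8 = 1.510191268
Multiply by A:
X50 = 13.0 * 1.510191268
= 19.6325 cm

19.6325 cm


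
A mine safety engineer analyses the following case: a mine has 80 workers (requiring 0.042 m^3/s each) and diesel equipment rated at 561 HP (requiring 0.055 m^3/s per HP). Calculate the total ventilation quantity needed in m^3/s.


Airflow for workers:
Q_people = 80 * 0.042 = 3.36 m^3/s
Airflow for diesel equipment:
Q_diesel = 561 * 0.055 = 30.855 m^3/s
Total ventilation:
Q_total = 3.36 + 30.855
= 34.215 m^3/s

34.215 m^3/s


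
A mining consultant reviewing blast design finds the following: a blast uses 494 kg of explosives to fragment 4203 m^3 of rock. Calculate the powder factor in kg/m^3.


0.1175 kg/m^3

Powder factor = explosive mass / rock volume
= 494 / 4203
= 0.1175 kg/m^3


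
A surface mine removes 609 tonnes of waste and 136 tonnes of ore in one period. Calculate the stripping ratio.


Stripping ratio = waste tonnage / ore tonnage
= 609 / 136
= 4.4779

4.4779


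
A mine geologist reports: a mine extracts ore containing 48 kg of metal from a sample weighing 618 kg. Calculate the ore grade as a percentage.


7.767%

Ore grade = (metal mass / ore mass) * 100
= (48 / 618) * 100
= 0.07766990291 * 100
= 7.767%


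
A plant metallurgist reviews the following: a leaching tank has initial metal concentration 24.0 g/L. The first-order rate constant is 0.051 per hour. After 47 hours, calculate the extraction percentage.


90.9009%

Compute the exponent:
-k * t = -0.051 * 47 = -2.397
Remaining concentration:
C = 24.0 * exp(-2.397)
= 24.0 * 0.09099051579
= 2.183772379 g/L
Extracted = 24.0 - 2.183772379 = 21.81622762 g/L
Extraction % = 21.81622762 / 24.0 * 100
= 90.9009%


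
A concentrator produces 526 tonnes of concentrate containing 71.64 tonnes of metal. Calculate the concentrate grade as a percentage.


13.6198%

Grade = (metal in concentrate / concentrate mass) * 100
= (71.64 / 526) * 100
= 0.1361977186 * 100
= 13.6198%


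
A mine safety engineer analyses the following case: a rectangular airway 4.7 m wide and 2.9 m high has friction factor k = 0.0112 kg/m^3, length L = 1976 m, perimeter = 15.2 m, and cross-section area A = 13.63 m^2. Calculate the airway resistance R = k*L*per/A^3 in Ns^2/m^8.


0.1328 Ns^2/m^8

Compute the numerator:
k * L * per = 0.0112 * 1976 * 15.2
= 336.39424
Compute the denominator:
A^3 = 13.63^3 = 2532.139147
Resistance:
R = 336.39424 / 2532.139147
= 0.1328 Ns^2/m^8


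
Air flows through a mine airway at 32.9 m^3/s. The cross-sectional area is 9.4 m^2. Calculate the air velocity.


3.5 m/s

Velocity = flow rate / cross-sectional area
= 32.9 / 9.4
= 3.5 m/s


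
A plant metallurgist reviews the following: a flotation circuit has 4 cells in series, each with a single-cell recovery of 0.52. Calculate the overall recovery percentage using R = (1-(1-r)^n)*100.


94.6916%

Complement of single-cell recovery:
1 - r = 1 - 0.52 = 0.48
Raise to power n:
(1 - r)^4 = 0.48^4 = 0.05308416
Overall recovery:
R = (1 - 0.05308416) * 100
= 94.6916%
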